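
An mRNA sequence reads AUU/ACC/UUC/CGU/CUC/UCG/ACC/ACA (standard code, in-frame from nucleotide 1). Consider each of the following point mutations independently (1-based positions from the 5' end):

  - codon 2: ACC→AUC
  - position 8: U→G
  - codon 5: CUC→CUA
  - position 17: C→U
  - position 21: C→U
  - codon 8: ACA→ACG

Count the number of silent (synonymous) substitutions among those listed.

3

Codon 2: ACC (Thr) → AUC (Ile) — missense.
Codon 3: UUC (Phe) → UGC (Cys) — missense.
Codon 5: CUC (Leu) → CUA (Leu) — synonymous.
Codon 6: UCG (Ser) → UUG (Leu) — missense.
Codon 7: ACC (Thr) → ACU (Thr) — synonymous.
Codon 8: ACA (Thr) → ACG (Thr) — synonymous.
Synonymous: 3 of 6.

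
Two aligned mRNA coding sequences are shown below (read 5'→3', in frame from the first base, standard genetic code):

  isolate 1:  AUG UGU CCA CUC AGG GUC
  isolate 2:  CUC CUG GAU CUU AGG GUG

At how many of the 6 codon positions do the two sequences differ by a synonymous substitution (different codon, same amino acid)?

Codon 1: AUG Met / CUC Leu — nonsynonymous.
Codon 2: UGU Cys / CUG Leu — nonsynonymous.
Codon 3: CCA Pro / GAU Asp — nonsynonymous.
Codon 4: CUC Leu / CUU Leu — synonymous.
Codon 5: AGG Arg / AGG Arg — identical.
Codon 6: GUC Val / GUG Val — synonymous.
Synonymous differences: 2.

2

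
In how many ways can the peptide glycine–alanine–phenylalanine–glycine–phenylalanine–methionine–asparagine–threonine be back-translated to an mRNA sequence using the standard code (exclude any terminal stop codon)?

2048

Gly: 4 codons.
Ala: 4 codons.
Phe: 2 codons.
Gly: 4 codons.
Phe: 2 codons.
Met: 1 codon.
Asn: 2 codons.
Thr: 4 codons.
4 × 4 × 2 × 4 × 2 × 1 × 2 × 4 = 2048.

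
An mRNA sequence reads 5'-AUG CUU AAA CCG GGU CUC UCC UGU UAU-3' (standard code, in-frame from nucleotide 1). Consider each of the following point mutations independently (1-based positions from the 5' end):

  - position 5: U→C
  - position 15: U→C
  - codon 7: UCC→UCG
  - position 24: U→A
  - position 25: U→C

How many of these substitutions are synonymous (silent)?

2

Codon 2: CUU (Leu) → CCU (Pro) — missense.
Codon 5: GGU (Gly) → GGC (Gly) — synonymous.
Codon 7: UCC (Ser) → UCG (Ser) — synonymous.
Codon 8: UGU (Cys) → UGA (Stop) — nonsense.
Codon 9: UAU (Tyr) → CAU (His) — missense.
Synonymous: 2 of 5.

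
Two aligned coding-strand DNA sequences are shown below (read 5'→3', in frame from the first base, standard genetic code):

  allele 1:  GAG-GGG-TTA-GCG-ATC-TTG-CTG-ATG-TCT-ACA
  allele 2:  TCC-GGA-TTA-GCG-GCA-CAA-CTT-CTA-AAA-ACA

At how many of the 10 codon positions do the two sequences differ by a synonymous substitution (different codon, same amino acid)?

2

Codon 1: GAG Glu / TCC Ser — nonsynonymous.
Codon 2: GGG Gly / GGA Gly — synonymous.
Codon 3: TTA Leu / TTA Leu — identical.
Codon 4: GCG Ala / GCG Ala — identical.
Codon 5: ATC Ile / GCA Ala — nonsynonymous.
Codon 6: TTG Leu / CAA Gln — nonsynonymous.
Codon 7: CTG Leu / CTT Leu — synonymous.
Codon 8: ATG Met / CTA Leu — nonsynonymous.
Codon 9: TCT Ser / AAA Lys — nonsynonymous.
Codon 10: ACA Thr / ACA Thr — identical.
Synonymous differences: 2.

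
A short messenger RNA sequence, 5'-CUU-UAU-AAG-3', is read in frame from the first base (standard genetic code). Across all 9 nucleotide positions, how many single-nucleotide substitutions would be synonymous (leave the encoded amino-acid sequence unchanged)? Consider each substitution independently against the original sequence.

5

Codon 1 (CUU, Leu): 3 synonymous substitutions.
Codon 2 (UAU, Tyr): 1 synonymous substitution.
Codon 3 (AAG, Lys): 1 synonymous substitution.
Total: 3 + 1 + 1 = 5.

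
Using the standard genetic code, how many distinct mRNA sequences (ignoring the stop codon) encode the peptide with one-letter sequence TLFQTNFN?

3072

Thr: 4 codons.
Leu: 6 codons.
Phe: 2 codons.
Gln: 2 codons.
Thr: 4 codons.
Asn: 2 codons.
Phe: 2 codons.
Asn: 2 codons.
4 × 6 × 2 × 2 × 4 × 2 × 2 × 2 = 3072.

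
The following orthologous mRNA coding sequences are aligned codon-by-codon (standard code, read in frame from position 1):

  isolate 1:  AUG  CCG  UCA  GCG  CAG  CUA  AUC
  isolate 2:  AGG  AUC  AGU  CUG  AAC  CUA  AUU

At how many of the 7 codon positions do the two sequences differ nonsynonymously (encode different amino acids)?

Codon 1: AUG Met / AGG Arg — nonsynonymous.
Codon 2: CCG Pro / AUC Ile — nonsynonymous.
Codon 3: UCA Ser / AGU Ser — synonymous.
Codon 4: GCG Ala / CUG Leu — nonsynonymous.
Codon 5: CAG Gln / AAC Asn — nonsynonymous.
Codon 6: CUA Leu / CUA Leu — identical.
Codon 7: AUC Ile / AUU Ile — synonymous.
Nonsynonymous differences: 4.

4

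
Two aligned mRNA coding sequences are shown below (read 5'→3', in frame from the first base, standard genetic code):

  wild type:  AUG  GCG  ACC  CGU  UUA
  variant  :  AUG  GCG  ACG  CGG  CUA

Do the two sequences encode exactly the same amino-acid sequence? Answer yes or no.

Codon 1: AUG Met / AUG Met — identical.
Codon 2: GCG Ala / GCG Ala — identical.
Codon 3: ACC Thr / ACG Thr — synonymous.
Codon 4: CGU Arg / CGG Arg — synonymous.
Codon 5: UUA Leu / CUA Leu — synonymous.
Nonsynonymous differences: 0 → same protein.

yes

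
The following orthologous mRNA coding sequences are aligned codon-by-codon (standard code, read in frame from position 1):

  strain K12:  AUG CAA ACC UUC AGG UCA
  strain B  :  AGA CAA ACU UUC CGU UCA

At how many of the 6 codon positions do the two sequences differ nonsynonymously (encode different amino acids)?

Codon 1: AUG Met / AGA Arg — nonsynonymous.
Codon 2: CAA Gln / CAA Gln — identical.
Codon 3: ACC Thr / ACU Thr — synonymous.
Codon 4: UUC Phe / UUC Phe — identical.
Codon 5: AGG Arg / CGU Arg — synonymous.
Codon 6: UCA Ser / UCA Ser — identical.
Nonsynonymous differences: 1.

1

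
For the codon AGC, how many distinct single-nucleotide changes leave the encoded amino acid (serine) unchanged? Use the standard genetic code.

Position 1: none → 0 synonymous.
Position 2: none → 0 synonymous.
Position 3: AGU → 1 synonymous.
Total: 0 + 0 + 1 = 1.

1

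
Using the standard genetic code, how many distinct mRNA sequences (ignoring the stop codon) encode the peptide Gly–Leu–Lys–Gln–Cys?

192

Gly: 4 codons.
Leu: 6 codons.
Lys: 2 codons.
Gln: 2 codons.
Cys: 2 codons.
4 × 6 × 2 × 2 × 2 = 192.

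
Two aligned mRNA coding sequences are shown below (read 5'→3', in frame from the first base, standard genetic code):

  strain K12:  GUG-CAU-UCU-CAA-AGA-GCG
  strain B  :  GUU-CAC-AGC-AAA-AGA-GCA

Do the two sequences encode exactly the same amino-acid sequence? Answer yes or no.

Codon 1: GUG Val / GUU Val — synonymous.
Codon 2: CAU His / CAC His — synonymous.
Codon 3: UCU Ser / AGC Ser — synonymous.
Codon 4: CAA Gln / AAA Lys — nonsynonymous.
Codon 5: AGA Arg / AGA Arg — identical.
Codon 6: GCG Ala / GCA Ala — synonymous.
Nonsynonymous differences: 1 → different protein.

no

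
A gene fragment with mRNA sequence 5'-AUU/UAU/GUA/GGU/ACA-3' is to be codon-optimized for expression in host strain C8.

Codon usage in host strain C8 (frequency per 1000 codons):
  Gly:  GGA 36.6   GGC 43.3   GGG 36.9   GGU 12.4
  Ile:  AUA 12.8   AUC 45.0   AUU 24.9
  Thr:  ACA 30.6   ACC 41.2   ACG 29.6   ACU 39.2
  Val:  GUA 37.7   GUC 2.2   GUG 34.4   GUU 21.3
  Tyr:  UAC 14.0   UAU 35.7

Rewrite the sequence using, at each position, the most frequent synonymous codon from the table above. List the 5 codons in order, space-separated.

Codon 1 (Ile): best is AUC at 45.0.
Codon 2 (Tyr): best is UAU at 35.7.
Codon 3 (Val): best is GUA at 37.7.
Codon 4 (Gly): best is GGC at 43.3.
Codon 5 (Thr): best is ACC at 41.2.

AUC UAU GUA GGC ACC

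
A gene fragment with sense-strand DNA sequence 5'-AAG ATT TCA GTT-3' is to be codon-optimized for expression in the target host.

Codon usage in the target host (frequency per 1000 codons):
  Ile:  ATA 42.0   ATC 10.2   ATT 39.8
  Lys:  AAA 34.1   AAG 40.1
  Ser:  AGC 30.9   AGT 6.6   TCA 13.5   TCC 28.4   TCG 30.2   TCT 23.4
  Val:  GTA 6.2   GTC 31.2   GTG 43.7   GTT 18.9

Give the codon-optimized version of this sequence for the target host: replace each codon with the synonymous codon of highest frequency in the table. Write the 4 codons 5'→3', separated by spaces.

Codon 1 (Lys): best is AAG at 40.1.
Codon 2 (Ile): best is ATA at 42.0.
Codon 3 (Ser): best is AGC at 30.9.
Codon 4 (Val): best is GTG at 43.7.

AAG ATA AGC GTG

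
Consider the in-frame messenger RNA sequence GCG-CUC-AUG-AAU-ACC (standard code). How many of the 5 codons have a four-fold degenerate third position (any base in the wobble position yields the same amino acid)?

Codon 1 GCG (Ala): third position 4-fold.
Codon 2 CUC (Leu): third position 4-fold.
Codon 3 AUG (Met): third position 1-fold.
Codon 4 AAU (Asn): third position 2-fold.
Codon 5 ACC (Thr): third position 4-fold.
Four-fold degenerate third positions: 3.

3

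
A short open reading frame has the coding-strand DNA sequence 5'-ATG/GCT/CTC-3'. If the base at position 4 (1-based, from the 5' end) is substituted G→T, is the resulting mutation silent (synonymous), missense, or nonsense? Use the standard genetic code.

missense

Position 4 falls in codon 2: GCT → Ala.
After the substitution the codon is TCT → Ser.
Ala ≠ Ser, so this is a missense mutation.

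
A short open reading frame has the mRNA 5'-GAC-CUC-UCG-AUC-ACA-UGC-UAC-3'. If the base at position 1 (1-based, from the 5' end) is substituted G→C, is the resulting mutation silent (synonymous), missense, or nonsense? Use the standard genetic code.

Position 1 falls in codon 1: GAC → Asp.
After the substitution the codon is CAC → His.
Asp ≠ His, so this is a missense mutation.

missense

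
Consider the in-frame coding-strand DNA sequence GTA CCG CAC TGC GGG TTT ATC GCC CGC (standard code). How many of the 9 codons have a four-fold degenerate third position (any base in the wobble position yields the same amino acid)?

5

Codon 1 GTA (Val): third position 4-fold.
Codon 2 CCG (Pro): third position 4-fold.
Codon 3 CAC (His): third position 2-fold.
Codon 4 TGC (Cys): third position 2-fold.
Codon 5 GGG (Gly): third position 4-fold.
Codon 6 TTT (Phe): third position 2-fold.
Codon 7 ATC (Ile): third position 3-fold.
Codon 8 GCC (Ala): third position 4-fold.
Codon 9 CGC (Arg): third position 4-fold.
Four-fold degenerate third positions: 5.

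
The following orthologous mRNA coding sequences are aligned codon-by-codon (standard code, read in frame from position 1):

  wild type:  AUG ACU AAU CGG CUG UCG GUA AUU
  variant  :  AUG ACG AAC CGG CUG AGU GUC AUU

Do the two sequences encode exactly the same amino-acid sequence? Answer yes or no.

Codon 1: AUG Met / AUG Met — identical.
Codon 2: ACU Thr / ACG Thr — synonymous.
Codon 3: AAU Asn / AAC Asn — synonymous.
Codon 4: CGG Arg / CGG Arg — identical.
Codon 5: CUG Leu / CUG Leu — identical.
Codon 6: UCG Ser / AGU Ser — synonymous.
Codon 7: GUA Val / GUC Val — synonymous.
Codon 8: AUU Ile / AUU Ile — identical.
Nonsynonymous differences: 0 → same protein.

yes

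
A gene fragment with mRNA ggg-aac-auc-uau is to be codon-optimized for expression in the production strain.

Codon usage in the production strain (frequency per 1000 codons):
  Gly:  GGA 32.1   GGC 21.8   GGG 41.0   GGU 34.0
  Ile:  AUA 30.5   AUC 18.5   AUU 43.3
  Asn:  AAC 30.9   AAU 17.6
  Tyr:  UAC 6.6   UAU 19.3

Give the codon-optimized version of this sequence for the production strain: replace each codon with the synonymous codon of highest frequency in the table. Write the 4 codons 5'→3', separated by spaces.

Codon 1 (Gly): best is GGG at 41.0.
Codon 2 (Asn): best is AAC at 30.9.
Codon 3 (Ile): best is AUU at 43.3.
Codon 4 (Tyr): best is UAU at 19.3.

GGG AAC AUU UAU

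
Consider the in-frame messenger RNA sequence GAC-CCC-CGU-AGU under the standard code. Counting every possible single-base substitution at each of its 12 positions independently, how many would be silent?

8

Codon 1 (GAC, Asp): 1 synonymous substitution.
Codon 2 (CCC, Pro): 3 synonymous substitutions.
Codon 3 (CGU, Arg): 3 synonymous substitutions.
Codon 4 (AGU, Ser): 1 synonymous substitution.
Total: 1 + 3 + 3 + 1 = 8.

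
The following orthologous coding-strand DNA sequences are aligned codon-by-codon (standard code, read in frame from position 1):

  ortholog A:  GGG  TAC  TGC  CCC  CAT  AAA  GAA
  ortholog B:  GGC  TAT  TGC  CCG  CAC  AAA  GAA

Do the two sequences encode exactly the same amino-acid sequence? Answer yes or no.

Codon 1: GGG Gly / GGC Gly — synonymous.
Codon 2: TAC Tyr / TAT Tyr — synonymous.
Codon 3: TGC Cys / TGC Cys — identical.
Codon 4: CCC Pro / CCG Pro — synonymous.
Codon 5: CAT His / CAC His — synonymous.
Codon 6: AAA Lys / AAA Lys — identical.
Codon 7: GAA Glu / GAA Glu — identical.
Nonsynonymous differences: 0 → same protein.

yes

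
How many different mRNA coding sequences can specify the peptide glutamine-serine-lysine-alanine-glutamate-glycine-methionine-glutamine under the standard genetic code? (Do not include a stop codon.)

1536

Gln: 2 codons.
Ser: 6 codons.
Lys: 2 codons.
Ala: 4 codons.
Glu: 2 codons.
Gly: 4 codons.
Met: 1 codon.
Gln: 2 codons.
2 × 6 × 2 × 4 × 2 × 4 × 1 × 2 = 1536.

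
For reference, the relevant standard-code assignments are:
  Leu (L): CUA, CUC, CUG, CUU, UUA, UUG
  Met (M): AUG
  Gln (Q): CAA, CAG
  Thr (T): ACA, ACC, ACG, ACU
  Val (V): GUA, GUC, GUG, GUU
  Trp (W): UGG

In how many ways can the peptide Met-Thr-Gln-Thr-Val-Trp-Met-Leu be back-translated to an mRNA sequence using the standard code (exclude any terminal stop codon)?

Met: 1 codon.
Thr: 4 codons.
Gln: 2 codons.
Thr: 4 codons.
Val: 4 codons.
Trp: 1 codon.
Met: 1 codon.
Leu: 6 codons.
1 × 4 × 2 × 4 × 4 × 1 × 1 × 6 = 768.

768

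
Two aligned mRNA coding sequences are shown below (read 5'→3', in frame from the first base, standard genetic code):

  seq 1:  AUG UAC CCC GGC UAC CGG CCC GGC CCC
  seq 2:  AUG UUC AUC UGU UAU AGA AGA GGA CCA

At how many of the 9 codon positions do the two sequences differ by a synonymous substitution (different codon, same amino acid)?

4

Codon 1: AUG Met / AUG Met — identical.
Codon 2: UAC Tyr / UUC Phe — nonsynonymous.
Codon 3: CCC Pro / AUC Ile — nonsynonymous.
Codon 4: GGC Gly / UGU Cys — nonsynonymous.
Codon 5: UAC Tyr / UAU Tyr — synonymous.
Codon 6: CGG Arg / AGA Arg — synonymous.
Codon 7: CCC Pro / AGA Arg — nonsynonymous.
Codon 8: GGC Gly / GGA Gly — synonymous.
Codon 9: CCC Pro / CCA Pro — synonymous.
Synonymous differences: 4.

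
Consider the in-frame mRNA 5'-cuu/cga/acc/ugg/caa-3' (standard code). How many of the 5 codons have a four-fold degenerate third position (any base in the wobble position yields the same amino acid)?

Codon 1 CUU (Leu): third position 4-fold.
Codon 2 CGA (Arg): third position 4-fold.
Codon 3 ACC (Thr): third position 4-fold.
Codon 4 UGG (Trp): third position 1-fold.
Codon 5 CAA (Gln): third position 2-fold.
Four-fold degenerate third positions: 3.

3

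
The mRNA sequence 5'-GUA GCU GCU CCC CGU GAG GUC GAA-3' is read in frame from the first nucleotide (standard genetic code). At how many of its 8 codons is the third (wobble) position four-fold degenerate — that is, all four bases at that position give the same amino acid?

6

Codon 1 GUA (Val): third position 4-fold.
Codon 2 GCU (Ala): third position 4-fold.
Codon 3 GCU (Ala): third position 4-fold.
Codon 4 CCC (Pro): third position 4-fold.
Codon 5 CGU (Arg): third position 4-fold.
Codon 6 GAG (Glu): third position 2-fold.
Codon 7 GUC (Val): third position 4-fold.
Codon 8 GAA (Glu): third position 2-fold.
Four-fold degenerate third positions: 6.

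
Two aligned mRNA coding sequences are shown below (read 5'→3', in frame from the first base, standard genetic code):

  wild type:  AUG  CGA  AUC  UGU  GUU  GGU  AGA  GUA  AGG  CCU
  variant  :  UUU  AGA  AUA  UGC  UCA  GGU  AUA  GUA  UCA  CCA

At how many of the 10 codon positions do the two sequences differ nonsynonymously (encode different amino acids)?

Codon 1: AUG Met / UUU Phe — nonsynonymous.
Codon 2: CGA Arg / AGA Arg — synonymous.
Codon 3: AUC Ile / AUA Ile — synonymous.
Codon 4: UGU Cys / UGC Cys — synonymous.
Codon 5: GUU Val / UCA Ser — nonsynonymous.
Codon 6: GGU Gly / GGU Gly — identical.
Codon 7: AGA Arg / AUA Ile — nonsynonymous.
Codon 8: GUA Val / GUA Val — identical.
Codon 9: AGG Arg / UCA Ser — nonsynonymous.
Codon 10: CCU Pro / CCA Pro — synonymous.
Nonsynonymous differences: 4.

4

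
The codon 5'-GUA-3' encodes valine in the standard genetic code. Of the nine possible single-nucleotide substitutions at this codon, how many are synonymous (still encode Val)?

Position 1: none → 0 synonymous.
Position 2: none → 0 synonymous.
Position 3: GUU, GUC, GUG → 3 synonymous.
Total: 0 + 0 + 3 = 3.

3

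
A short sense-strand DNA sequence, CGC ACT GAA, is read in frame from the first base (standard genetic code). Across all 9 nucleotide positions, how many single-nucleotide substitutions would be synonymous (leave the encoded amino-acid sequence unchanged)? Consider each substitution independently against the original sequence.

7

Codon 1 (CGC, Arg): 3 synonymous substitutions.
Codon 2 (ACT, Thr): 3 synonymous substitutions.
Codon 3 (GAA, Glu): 1 synonymous substitution.
Total: 3 + 3 + 1 = 7.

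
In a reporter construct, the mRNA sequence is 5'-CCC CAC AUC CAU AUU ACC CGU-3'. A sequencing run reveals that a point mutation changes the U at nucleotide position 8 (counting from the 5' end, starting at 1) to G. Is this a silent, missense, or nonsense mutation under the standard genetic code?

missense

Position 8 falls in codon 3: AUC → Ile.
After the substitution the codon is AGC → Ser.
Ile ≠ Ser, so this is a missense mutation.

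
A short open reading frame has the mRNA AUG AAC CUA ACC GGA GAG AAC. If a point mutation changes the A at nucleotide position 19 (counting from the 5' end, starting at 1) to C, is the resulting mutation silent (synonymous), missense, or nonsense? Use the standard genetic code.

missense

Position 19 falls in codon 7: AAC → Asn.
After the substitution the codon is CAC → His.
Asn ≠ His, so this is a missense mutation.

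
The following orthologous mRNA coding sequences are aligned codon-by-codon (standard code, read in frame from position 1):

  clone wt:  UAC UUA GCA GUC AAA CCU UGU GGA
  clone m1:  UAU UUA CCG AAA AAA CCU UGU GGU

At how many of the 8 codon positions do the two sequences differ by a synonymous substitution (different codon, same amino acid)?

2

Codon 1: UAC Tyr / UAU Tyr — synonymous.
Codon 2: UUA Leu / UUA Leu — identical.
Codon 3: GCA Ala / CCG Pro — nonsynonymous.
Codon 4: GUC Val / AAA Lys — nonsynonymous.
Codon 5: AAA Lys / AAA Lys — identical.
Codon 6: CCU Pro / CCU Pro — identical.
Codon 7: UGU Cys / UGU Cys — identical.
Codon 8: GGA Gly / GGU Gly — synonymous.
Synonymous differences: 2.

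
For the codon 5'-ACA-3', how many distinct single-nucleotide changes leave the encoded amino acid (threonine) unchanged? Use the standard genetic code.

Position 1: none → 0 synonymous.
Position 2: none → 0 synonymous.
Position 3: ACU, ACC, ACG → 3 synonymous.
Total: 0 + 0 + 3 = 3.

3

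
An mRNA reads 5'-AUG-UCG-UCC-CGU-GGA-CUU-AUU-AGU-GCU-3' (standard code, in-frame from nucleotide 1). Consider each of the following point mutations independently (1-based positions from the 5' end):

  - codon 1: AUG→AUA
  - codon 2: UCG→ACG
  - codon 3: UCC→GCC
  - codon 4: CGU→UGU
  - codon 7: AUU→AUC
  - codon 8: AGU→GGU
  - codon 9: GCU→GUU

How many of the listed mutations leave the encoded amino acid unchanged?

Codon 1: AUG (Met) → AUA (Ile) — missense.
Codon 2: UCG (Ser) → ACG (Thr) — missense.
Codon 3: UCC (Ser) → GCC (Ala) — missense.
Codon 4: CGU (Arg) → UGU (Cys) — missense.
Codon 7: AUU (Ile) → AUC (Ile) — synonymous.
Codon 8: AGU (Ser) → GGU (Gly) — missense.
Codon 9: GCU (Ala) → GUU (Val) — missense.
Synonymous: 1 of 7.

1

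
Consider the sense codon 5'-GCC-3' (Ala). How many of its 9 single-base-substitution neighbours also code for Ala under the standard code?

3

Position 1: none → 0 synonymous.
Position 2: none → 0 synonymous.
Position 3: GCU, GCA, GCG → 3 synonymous.
Total: 0 + 0 + 3 = 3.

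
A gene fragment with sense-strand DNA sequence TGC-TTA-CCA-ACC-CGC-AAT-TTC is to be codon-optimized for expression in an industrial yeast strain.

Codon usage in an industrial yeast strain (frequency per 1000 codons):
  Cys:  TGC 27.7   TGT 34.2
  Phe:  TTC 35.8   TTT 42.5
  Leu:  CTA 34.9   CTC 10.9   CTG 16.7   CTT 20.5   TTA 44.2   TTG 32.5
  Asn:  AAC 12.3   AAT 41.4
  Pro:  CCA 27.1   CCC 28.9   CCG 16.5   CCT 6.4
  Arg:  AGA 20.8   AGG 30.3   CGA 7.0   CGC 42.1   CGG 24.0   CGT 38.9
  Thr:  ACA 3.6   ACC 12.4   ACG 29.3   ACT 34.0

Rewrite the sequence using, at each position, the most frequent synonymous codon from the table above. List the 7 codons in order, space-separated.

TGT TTA CCC ACT CGC AAT TTT

Codon 1 (Cys): best is TGT at 34.2.
Codon 2 (Leu): best is TTA at 44.2.
Codon 3 (Pro): best is CCC at 28.9.
Codon 4 (Thr): best is ACT at 34.0.
Codon 5 (Arg): best is CGC at 42.1.
Codon 6 (Asn): best is AAT at 41.4.
Codon 7 (Phe): best is TTT at 42.5.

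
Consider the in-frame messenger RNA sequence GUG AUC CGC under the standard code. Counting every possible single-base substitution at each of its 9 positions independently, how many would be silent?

8

Codon 1 (GUG, Val): 3 synonymous substitutions.
Codon 2 (AUC, Ile): 2 synonymous substitutions.
Codon 3 (CGC, Arg): 3 synonymous substitutions.
Total: 3 + 2 + 3 = 8.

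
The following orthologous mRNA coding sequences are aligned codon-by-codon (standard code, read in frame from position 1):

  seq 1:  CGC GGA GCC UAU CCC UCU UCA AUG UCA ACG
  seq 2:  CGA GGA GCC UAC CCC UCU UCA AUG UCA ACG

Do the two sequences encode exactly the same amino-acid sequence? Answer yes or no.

yes

Codon 1: CGC Arg / CGA Arg — synonymous.
Codon 2: GGA Gly / GGA Gly — identical.
Codon 3: GCC Ala / GCC Ala — identical.
Codon 4: UAU Tyr / UAC Tyr — synonymous.
Codon 5: CCC Pro / CCC Pro — identical.
Codon 6: UCU Ser / UCU Ser — identical.
Codon 7: UCA Ser / UCA Ser — identical.
Codon 8: AUG Met / AUG Met — identical.
Codon 9: UCA Ser / UCA Ser — identical.
Codon 10: ACG Thr / ACG Thr — identical.
Nonsynonymous differences: 0 → same protein.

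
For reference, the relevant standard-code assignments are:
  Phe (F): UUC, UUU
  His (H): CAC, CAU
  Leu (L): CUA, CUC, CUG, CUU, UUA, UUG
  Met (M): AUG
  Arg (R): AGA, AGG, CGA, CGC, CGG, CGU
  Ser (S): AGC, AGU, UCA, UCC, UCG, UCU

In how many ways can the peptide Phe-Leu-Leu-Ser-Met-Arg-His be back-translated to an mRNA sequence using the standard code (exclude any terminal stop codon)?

5184

Phe: 2 codons.
Leu: 6 codons.
Leu: 6 codons.
Ser: 6 codons.
Met: 1 codon.
Arg: 6 codons.
His: 2 codons.
2 × 6 × 6 × 6 × 1 × 6 × 2 = 5184.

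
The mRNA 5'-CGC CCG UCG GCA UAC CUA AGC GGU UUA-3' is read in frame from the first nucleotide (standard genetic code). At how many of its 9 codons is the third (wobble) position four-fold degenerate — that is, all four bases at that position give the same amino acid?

Codon 1 CGC (Arg): third position 4-fold.
Codon 2 CCG (Pro): third position 4-fold.
Codon 3 UCG (Ser): third position 4-fold.
Codon 4 GCA (Ala): third position 4-fold.
Codon 5 UAC (Tyr): third position 2-fold.
Codon 6 CUA (Leu): third position 4-fold.
Codon 7 AGC (Ser): third position 2-fold.
Codon 8 GGU (Gly): third position 4-fold.
Codon 9 UUA (Leu): third position 2-fold.
Four-fold degenerate third positions: 6.

6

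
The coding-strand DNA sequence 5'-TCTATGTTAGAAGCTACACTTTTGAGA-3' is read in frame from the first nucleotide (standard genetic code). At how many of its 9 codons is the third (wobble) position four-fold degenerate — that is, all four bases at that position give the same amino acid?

4

Codon 1 TCT (Ser): third position 4-fold.
Codon 2 ATG (Met): third position 1-fold.
Codon 3 TTA (Leu): third position 2-fold.
Codon 4 GAA (Glu): third position 2-fold.
Codon 5 GCT (Ala): third position 4-fold.
Codon 6 ACA (Thr): third position 4-fold.
Codon 7 CTT (Leu): third position 4-fold.
Codon 8 TTG (Leu): third position 2-fold.
Codon 9 AGA (Arg): third position 2-fold.
Four-fold degenerate third positions: 4.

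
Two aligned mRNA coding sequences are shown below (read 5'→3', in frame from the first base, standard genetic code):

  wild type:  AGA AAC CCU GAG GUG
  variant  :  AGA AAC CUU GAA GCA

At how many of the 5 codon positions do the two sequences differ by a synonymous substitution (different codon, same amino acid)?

1

Codon 1: AGA Arg / AGA Arg — identical.
Codon 2: AAC Asn / AAC Asn — identical.
Codon 3: CCU Pro / CUU Leu — nonsynonymous.
Codon 4: GAG Glu / GAA Glu — synonymous.
Codon 5: GUG Val / GCA Ala — nonsynonymous.
Synonymous differences: 1.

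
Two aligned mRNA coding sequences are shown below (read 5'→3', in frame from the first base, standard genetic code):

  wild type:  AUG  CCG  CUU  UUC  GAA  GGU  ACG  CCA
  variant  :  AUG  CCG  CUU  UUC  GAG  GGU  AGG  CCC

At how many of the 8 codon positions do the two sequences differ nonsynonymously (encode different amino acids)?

Codon 1: AUG Met / AUG Met — identical.
Codon 2: CCG Pro / CCG Pro — identical.
Codon 3: CUU Leu / CUU Leu — identical.
Codon 4: UUC Phe / UUC Phe — identical.
Codon 5: GAA Glu / GAG Glu — synonymous.
Codon 6: GGU Gly / GGU Gly — identical.
Codon 7: ACG Thr / AGG Arg — nonsynonymous.
Codon 8: CCA Pro / CCC Pro — synonymous.
Nonsynonymous differences: 1.

1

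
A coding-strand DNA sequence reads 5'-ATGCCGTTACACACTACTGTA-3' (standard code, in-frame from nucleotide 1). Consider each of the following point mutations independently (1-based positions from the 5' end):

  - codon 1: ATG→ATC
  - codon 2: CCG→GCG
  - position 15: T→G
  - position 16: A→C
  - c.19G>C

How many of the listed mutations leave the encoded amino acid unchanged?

1

Codon 1: ATG (Met) → ATC (Ile) — missense.
Codon 2: CCG (Pro) → GCG (Ala) — missense.
Codon 5: ACT (Thr) → ACG (Thr) — synonymous.
Codon 6: ACT (Thr) → CCT (Pro) — missense.
Codon 7: GTA (Val) → CTA (Leu) — missense.
Synonymous: 1 of 5.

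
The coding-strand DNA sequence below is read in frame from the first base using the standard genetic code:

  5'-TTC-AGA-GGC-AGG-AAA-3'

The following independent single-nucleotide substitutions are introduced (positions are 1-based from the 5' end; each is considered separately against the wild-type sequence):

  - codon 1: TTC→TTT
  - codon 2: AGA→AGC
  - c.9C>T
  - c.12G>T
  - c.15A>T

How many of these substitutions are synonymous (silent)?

2

Codon 1: TTC (Phe) → TTT (Phe) — synonymous.
Codon 2: AGA (Arg) → AGC (Ser) — missense.
Codon 3: GGC (Gly) → GGT (Gly) — synonymous.
Codon 4: AGG (Arg) → AGT (Ser) — missense.
Codon 5: AAA (Lys) → AAT (Asn) — missense.
Synonymous: 2 of 5.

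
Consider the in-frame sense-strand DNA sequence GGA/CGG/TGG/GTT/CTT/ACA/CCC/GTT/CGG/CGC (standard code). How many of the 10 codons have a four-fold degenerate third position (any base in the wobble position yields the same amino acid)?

9

Codon 1 GGA (Gly): third position 4-fold.
Codon 2 CGG (Arg): third position 4-fold.
Codon 3 TGG (Trp): third position 1-fold.
Codon 4 GTT (Val): third position 4-fold.
Codon 5 CTT (Leu): third position 4-fold.
Codon 6 ACA (Thr): third position 4-fold.
Codon 7 CCC (Pro): third position 4-fold.
Codon 8 GTT (Val): third position 4-fold.
Codon 9 CGG (Arg): third position 4-fold.
Codon 10 CGC (Arg): third position 4-fold.
Four-fold degenerate third positions: 9.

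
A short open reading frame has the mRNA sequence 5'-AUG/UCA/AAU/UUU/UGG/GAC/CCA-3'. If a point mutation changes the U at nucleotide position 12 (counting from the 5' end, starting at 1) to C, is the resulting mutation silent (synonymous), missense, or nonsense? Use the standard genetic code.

Position 12 falls in codon 4: UUU → Phe.
After the substitution the codon is UUC → Phe.
Both encode Phe, so the change is synonymous.

silent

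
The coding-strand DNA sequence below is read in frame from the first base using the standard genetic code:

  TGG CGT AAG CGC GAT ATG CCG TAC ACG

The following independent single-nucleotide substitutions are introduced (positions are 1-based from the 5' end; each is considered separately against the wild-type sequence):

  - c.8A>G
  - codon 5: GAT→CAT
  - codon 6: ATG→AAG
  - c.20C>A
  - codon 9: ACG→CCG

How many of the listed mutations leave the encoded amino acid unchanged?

0

Codon 3: AAG (Lys) → AGG (Arg) — missense.
Codon 5: GAT (Asp) → CAT (His) — missense.
Codon 6: ATG (Met) → AAG (Lys) — missense.
Codon 7: CCG (Pro) → CAG (Gln) — missense.
Codon 9: ACG (Thr) → CCG (Pro) — missense.
Synonymous: 0 of 5.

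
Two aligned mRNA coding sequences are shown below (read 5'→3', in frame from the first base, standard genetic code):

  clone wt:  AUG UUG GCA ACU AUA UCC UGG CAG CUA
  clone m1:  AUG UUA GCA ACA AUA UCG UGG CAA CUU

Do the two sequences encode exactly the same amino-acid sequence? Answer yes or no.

yes

Codon 1: AUG Met / AUG Met — identical.
Codon 2: UUG Leu / UUA Leu — synonymous.
Codon 3: GCA Ala / GCA Ala — identical.
Codon 4: ACU Thr / ACA Thr — synonymous.
Codon 5: AUA Ile / AUA Ile — identical.
Codon 6: UCC Ser / UCG Ser — synonymous.
Codon 7: UGG Trp / UGG Trp — identical.
Codon 8: CAG Gln / CAA Gln — synonymous.
Codon 9: CUA Leu / CUU Leu — synonymous.
Nonsynonymous differences: 0 → same protein.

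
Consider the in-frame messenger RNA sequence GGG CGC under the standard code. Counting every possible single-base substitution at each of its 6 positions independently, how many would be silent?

6

Codon 1 (GGG, Gly): 3 synonymous substitutions.
Codon 2 (CGC, Arg): 3 synonymous substitutions.
Total: 3 + 3 = 6.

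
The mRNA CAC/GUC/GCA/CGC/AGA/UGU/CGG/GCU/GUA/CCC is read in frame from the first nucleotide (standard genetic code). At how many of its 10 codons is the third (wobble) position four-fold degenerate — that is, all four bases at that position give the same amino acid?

7

Codon 1 CAC (His): third position 2-fold.
Codon 2 GUC (Val): third position 4-fold.
Codon 3 GCA (Ala): third position 4-fold.
Codon 4 CGC (Arg): third position 4-fold.
Codon 5 AGA (Arg): third position 2-fold.
Codon 6 UGU (Cys): third position 2-fold.
Codon 7 CGG (Arg): third position 4-fold.
Codon 8 GCU (Ala): third position 4-fold.
Codon 9 GUA (Val): third position 4-fold.
Codon 10 CCC (Pro): third position 4-fold.
Four-fold degenerate third positions: 7.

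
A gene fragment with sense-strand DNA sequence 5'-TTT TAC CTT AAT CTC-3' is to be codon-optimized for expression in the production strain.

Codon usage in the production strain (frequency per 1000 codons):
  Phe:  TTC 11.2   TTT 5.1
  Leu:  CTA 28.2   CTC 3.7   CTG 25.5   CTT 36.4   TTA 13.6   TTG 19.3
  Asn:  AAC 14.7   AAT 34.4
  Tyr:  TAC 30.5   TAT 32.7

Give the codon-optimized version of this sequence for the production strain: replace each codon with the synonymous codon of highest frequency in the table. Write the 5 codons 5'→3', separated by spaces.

Codon 1 (Phe): best is TTC at 11.2.
Codon 2 (Tyr): best is TAT at 32.7.
Codon 3 (Leu): best is CTT at 36.4.
Codon 4 (Asn): best is AAT at 34.4.
Codon 5 (Leu): best is CTT at 36.4.

TTC TAT CTT AAT CTT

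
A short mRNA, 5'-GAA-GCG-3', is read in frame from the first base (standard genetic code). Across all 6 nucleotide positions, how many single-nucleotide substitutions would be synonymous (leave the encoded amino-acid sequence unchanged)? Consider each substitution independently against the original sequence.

4

Codon 1 (GAA, Glu): 1 synonymous substitution.
Codon 2 (GCG, Ala): 3 synonymous substitutions.
Total: 1 + 3 = 4.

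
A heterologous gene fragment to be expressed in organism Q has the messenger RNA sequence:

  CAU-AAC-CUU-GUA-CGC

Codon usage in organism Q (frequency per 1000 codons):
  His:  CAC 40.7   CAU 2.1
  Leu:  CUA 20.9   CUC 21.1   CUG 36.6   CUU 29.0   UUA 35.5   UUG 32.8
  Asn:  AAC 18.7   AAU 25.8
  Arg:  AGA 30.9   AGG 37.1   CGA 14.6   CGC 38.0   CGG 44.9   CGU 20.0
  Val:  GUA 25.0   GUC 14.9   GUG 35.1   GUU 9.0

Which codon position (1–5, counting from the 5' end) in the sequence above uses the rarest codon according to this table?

1

Codon 1 CAU (His): 2.1 per 1000.
Codon 2 AAC (Asn): 18.7 per 1000.
Codon 3 CUU (Leu): 29.0 per 1000.
Codon 4 GUA (Val): 25.0 per 1000.
Codon 5 CGC (Arg): 38.0 per 1000.
Lowest frequency is 2.1 at codon 1.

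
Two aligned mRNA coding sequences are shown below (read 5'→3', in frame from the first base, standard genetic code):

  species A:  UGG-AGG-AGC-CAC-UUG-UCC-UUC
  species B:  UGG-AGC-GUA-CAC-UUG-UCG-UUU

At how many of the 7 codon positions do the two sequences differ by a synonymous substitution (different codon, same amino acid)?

2

Codon 1: UGG Trp / UGG Trp — identical.
Codon 2: AGG Arg / AGC Ser — nonsynonymous.
Codon 3: AGC Ser / GUA Val — nonsynonymous.
Codon 4: CAC His / CAC His — identical.
Codon 5: UUG Leu / UUG Leu — identical.
Codon 6: UCC Ser / UCG Ser — synonymous.
Codon 7: UUC Phe / UUU Phe — synonymous.
Synonymous differences: 2.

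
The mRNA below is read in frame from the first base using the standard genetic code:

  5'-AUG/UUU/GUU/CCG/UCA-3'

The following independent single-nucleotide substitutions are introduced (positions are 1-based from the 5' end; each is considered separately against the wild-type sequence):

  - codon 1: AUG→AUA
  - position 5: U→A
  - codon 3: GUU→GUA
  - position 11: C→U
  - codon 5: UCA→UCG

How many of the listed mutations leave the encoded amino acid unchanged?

Codon 1: AUG (Met) → AUA (Ile) — missense.
Codon 2: UUU (Phe) → UAU (Tyr) — missense.
Codon 3: GUU (Val) → GUA (Val) — synonymous.
Codon 4: CCG (Pro) → CUG (Leu) — missense.
Codon 5: UCA (Ser) → UCG (Ser) — synonymous.
Synonymous: 2 of 5.

2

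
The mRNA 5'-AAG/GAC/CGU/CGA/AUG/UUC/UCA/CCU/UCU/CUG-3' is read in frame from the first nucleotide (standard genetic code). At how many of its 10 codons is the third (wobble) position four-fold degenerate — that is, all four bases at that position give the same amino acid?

Codon 1 AAG (Lys): third position 2-fold.
Codon 2 GAC (Asp): third position 2-fold.
Codon 3 CGU (Arg): third position 4-fold.
Codon 4 CGA (Arg): third position 4-fold.
Codon 5 AUG (Met): third position 1-fold.
Codon 6 UUC (Phe): third position 2-fold.
Codon 7 UCA (Ser): third position 4-fold.
Codon 8 CCU (Pro): third position 4-fold.
Codon 9 UCU (Ser): third position 4-fold.
Codon 10 CUG (Leu): third position 4-fold.
Four-fold degenerate third positions: 6.

6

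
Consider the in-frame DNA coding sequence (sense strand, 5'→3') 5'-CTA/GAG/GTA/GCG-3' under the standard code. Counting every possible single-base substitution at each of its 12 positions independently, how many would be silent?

Codon 1 (CTA, Leu): 4 synonymous substitutions.
Codon 2 (GAG, Glu): 1 synonymous substitution.
Codon 3 (GTA, Val): 3 synonymous substitutions.
Codon 4 (GCG, Ala): 3 synonymous substitutions.
Total: 4 + 1 + 3 + 3 = 11.

11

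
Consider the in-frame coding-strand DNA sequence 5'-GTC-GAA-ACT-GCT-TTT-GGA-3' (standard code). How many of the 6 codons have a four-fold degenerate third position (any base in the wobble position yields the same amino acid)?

4

Codon 1 GTC (Val): third position 4-fold.
Codon 2 GAA (Glu): third position 2-fold.
Codon 3 ACT (Thr): third position 4-fold.
Codon 4 GCT (Ala): third position 4-fold.
Codon 5 TTT (Phe): third position 2-fold.
Codon 6 GGA (Gly): third position 4-fold.
Four-fold degenerate third positions: 4.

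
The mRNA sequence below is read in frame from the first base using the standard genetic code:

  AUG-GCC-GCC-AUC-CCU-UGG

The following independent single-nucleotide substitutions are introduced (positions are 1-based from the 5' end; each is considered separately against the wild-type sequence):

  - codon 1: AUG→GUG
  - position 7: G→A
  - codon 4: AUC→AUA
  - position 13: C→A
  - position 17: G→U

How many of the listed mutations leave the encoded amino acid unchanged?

1

Codon 1: AUG (Met) → GUG (Val) — missense.
Codon 3: GCC (Ala) → ACC (Thr) — missense.
Codon 4: AUC (Ile) → AUA (Ile) — synonymous.
Codon 5: CCU (Pro) → ACU (Thr) — missense.
Codon 6: UGG (Trp) → UUG (Leu) — missense.
Synonymous: 1 of 5.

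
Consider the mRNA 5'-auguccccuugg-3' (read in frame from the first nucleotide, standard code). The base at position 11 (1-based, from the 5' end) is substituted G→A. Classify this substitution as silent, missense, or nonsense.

nonsense

Position 11 falls in codon 4: UGG → Trp.
After the substitution the codon is UAG → Stop.
The new codon is a stop codon, so this is a nonsense mutation.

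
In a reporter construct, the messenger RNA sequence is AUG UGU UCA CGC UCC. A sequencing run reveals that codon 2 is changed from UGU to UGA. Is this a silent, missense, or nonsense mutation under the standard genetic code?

Position 6 falls in codon 2: UGU → Cys.
After the substitution the codon is UGA → Stop.
The new codon is a stop codon, so this is a nonsense mutation.

nonsense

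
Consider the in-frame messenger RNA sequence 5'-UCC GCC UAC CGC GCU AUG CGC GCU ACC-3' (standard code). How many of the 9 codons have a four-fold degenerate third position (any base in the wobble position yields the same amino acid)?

Codon 1 UCC (Ser): third position 4-fold.
Codon 2 GCC (Ala): third position 4-fold.
Codon 3 UAC (Tyr): third position 2-fold.
Codon 4 CGC (Arg): third position 4-fold.
Codon 5 GCU (Ala): third position 4-fold.
Codon 6 AUG (Met): third position 1-fold.
Codon 7 CGC (Arg): third position 4-fold.
Codon 8 GCU (Ala): third position 4-fold.
Codon 9 ACC (Thr): third position 4-fold.
Four-fold degenerate third positions: 7.

7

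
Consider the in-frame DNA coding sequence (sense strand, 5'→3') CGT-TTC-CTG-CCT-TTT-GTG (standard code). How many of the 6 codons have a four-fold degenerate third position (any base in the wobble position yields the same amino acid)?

Codon 1 CGT (Arg): third position 4-fold.
Codon 2 TTC (Phe): third position 2-fold.
Codon 3 CTG (Leu): third position 4-fold.
Codon 4 CCT (Pro): third position 4-fold.
Codon 5 TTT (Phe): third position 2-fold.
Codon 6 GTG (Val): third position 4-fold.
Four-fold degenerate third positions: 4.

4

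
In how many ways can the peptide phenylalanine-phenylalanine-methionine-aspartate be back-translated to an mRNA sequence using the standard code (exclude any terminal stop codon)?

8

Phe: 2 codons.
Phe: 2 codons.
Met: 1 codon.
Asp: 2 codons.
2 × 2 × 1 × 2 = 8.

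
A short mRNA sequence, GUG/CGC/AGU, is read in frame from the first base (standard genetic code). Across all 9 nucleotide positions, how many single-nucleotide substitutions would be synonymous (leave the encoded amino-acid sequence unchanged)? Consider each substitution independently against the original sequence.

7

Codon 1 (GUG, Val): 3 synonymous substitutions.
Codon 2 (CGC, Arg): 3 synonymous substitutions.
Codon 3 (AGU, Ser): 1 synonymous substitution.
Total: 3 + 3 + 1 = 7.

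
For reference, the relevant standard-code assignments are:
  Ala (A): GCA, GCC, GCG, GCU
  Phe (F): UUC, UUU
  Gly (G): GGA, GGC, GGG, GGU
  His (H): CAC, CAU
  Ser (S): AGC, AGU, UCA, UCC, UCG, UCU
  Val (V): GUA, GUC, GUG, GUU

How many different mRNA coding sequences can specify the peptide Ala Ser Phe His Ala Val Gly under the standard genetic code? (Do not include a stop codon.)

Ala: 4 codons.
Ser: 6 codons.
Phe: 2 codons.
His: 2 codons.
Ala: 4 codons.
Val: 4 codons.
Gly: 4 codons.
4 × 6 × 2 × 2 × 4 × 4 × 4 = 6144.

6144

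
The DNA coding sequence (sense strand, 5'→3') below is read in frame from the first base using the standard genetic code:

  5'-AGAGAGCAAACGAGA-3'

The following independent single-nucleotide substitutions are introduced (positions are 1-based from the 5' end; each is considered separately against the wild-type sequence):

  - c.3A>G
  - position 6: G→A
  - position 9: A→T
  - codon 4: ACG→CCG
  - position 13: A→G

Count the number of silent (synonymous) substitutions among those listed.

Codon 1: AGA (Arg) → AGG (Arg) — synonymous.
Codon 2: GAG (Glu) → GAA (Glu) — synonymous.
Codon 3: CAA (Gln) → CAT (His) — missense.
Codon 4: ACG (Thr) → CCG (Pro) — missense.
Codon 5: AGA (Arg) → GGA (Gly) — missense.
Synonymous: 2 of 5.

2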